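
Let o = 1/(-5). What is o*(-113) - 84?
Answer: -307/5 ≈ -61.400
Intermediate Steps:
o = -⅕ ≈ -0.20000
o*(-113) - 84 = -⅕*(-113) - 84 = 113/5 - 84 = -307/5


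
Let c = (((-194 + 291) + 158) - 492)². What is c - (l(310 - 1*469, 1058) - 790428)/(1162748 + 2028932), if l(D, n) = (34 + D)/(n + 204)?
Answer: 226244121607301/4027900160 ≈ 56169.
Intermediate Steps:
l(D, n) = (34 + D)/(204 + n)
c = 56169 (c = ((97 + 158) - 492)² = (255 - 492)² = (-237)² = 56169)
c - (l(310 - 1*469, 1058) - 790428)/(1162748 + 2028932) = 56169 - ((34 + (310 - 1*469))/(204 + 1058) - 790428)/(1162748 + 2028932) = 56169 - ((34 + (310 - 469))/1262 - 790428)/3191680 = 56169 - ((34 - 159)/1262 - 790428)/3191680 = 56169 - ((1/1262)*(-125) - 790428)/3191680 = 56169 - (-125/1262 - 790428)/3191680 = 56169 - (-997520261)/(1262*3191680) = 56169 - 1*(-997520261/4027900160) = 56169 + 997520261/4027900160 = 226244121607301/4027900160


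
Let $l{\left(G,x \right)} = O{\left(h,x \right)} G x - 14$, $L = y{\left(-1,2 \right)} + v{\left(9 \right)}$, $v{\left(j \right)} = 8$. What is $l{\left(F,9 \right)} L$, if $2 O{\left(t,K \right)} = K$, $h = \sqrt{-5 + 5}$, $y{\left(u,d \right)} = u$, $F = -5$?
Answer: $- \frac{3031}{2} \approx -1515.5$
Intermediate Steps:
$h = 0$ ($h = \sqrt{0} = 0$)
$O{\left(t,K \right)} = \frac{K}{2}$
$L = 7$ ($L = -1 + 8 = 7$)
$l{\left(G,x \right)} = -14 + \frac{G x^{2}}{2}$ ($l{\left(G,x \right)} = \frac{x}{2} G x - 14 = \frac{G x}{2} x - 14 = \frac{G x^{2}}{2} - 14 = -14 + \frac{G x^{2}}{2}$)
$l{\left(F,9 \right)} L = \left(-14 + \frac{1}{2} \left(-5\right) 9^{2}\right) 7 = \left(-14 + \frac{1}{2} \left(-5\right) 81\right) 7 = \left(-14 - \frac{405}{2}\right) 7 = \left(- \frac{433}{2}\right) 7 = - \frac{3031}{2}$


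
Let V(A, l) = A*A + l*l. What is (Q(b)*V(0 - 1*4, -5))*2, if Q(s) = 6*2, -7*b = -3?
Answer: 984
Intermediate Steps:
b = 3/7 (b = -⅐*(-3) = 3/7 ≈ 0.42857)
V(A, l) = A² + l²
Q(s) = 12
(Q(b)*V(0 - 1*4, -5))*2 = (12*((0 - 1*4)² + (-5)²))*2 = (12*((0 - 4)² + 25))*2 = (12*((-4)² + 25))*2 = (12*(16 + 25))*2 = (12*41)*2 = 492*2 = 984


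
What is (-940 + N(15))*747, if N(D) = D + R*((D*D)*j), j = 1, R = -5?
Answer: -1531350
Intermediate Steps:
N(D) = D - 5*D**2 (N(D) = D - 5*D*D = D - 5*D**2)
(-940 + N(15))*747 = (-940 + 15*(1 - 5*15))*747 = (-940 + 15*(1 - 75))*747 = (-940 + 15*(-74))*747 = (-940 - 1110)*747 = -2050*747 = -1531350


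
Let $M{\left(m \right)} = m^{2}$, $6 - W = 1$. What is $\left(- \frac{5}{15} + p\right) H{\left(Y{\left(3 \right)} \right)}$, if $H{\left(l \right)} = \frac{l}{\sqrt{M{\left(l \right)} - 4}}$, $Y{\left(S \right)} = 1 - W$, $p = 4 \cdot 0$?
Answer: $\frac{2 \sqrt{3}}{9} \approx 0.3849$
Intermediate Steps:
$W = 5$ ($W = 6 - 1 = 5$)
$p = 0$
$Y{\left(S \right)} = -4$ ($Y{\left(S \right)} = 1 - 5 = -4$)
$H{\left(l \right)} = \frac{l}{\sqrt{-4 + l^{2}}}$ ($H{\left(l \right)} = \frac{l}{\sqrt{l^{2} - 4}} = \frac{l}{\sqrt{-4 + l^{2}}}$)
$\left(- \frac{5}{15} + p\right) H{\left(Y{\left(3 \right)} \right)} = \left(- \frac{5}{15} + 0\right) \left(- \frac{4}{\sqrt{-4 + \left(-4\right)^{2}}}\right) = \left(\left(-5\right) \frac{1}{15} + 0\right) \left(- \frac{4}{\sqrt{-4 + 16}}\right) = \left(- \frac{1}{3} + 0\right) \left(- \frac{4}{2 \sqrt{3}}\right) = - \frac{\left(-4\right) \frac{\sqrt{3}}{6}}{3} = - \frac{\left(- \frac{2}{3}\right) \sqrt{3}}{3} = \frac{2 \sqrt{3}}{9}$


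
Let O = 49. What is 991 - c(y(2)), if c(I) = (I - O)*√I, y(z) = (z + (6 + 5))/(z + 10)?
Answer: 991 + 575*√39/72 ≈ 1040.9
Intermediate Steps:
y(z) = (11 + z)/(10 + z) (y(z) = (z + 11)/(10 + z) = (11 + z)/(10 + z))
c(I) = √I*(-49 + I) (c(I) = (I - 1*49)*√I = (I - 49)*√I = (-49 + I)*√I = √I*(-49 + I))
991 - c(y(2)) = 991 - √((11 + 2)/(10 + 2))*(-49 + (11 + 2)/(10 + 2)) = 991 - √(13/12)*(-49 + 13/12) = 991 - √39/6*(-575)/12 = 991 - (-575)*√39/72 = 991 + 575*√39/72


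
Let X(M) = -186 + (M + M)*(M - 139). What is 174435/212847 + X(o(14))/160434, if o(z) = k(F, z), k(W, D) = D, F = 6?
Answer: 4533458458/5691315933 ≈ 0.79656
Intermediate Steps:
o(z) = z
X(M) = -186 + 2*M*(-139 + M) (X(M) = -186 + (2*M)*(-139 + M) = -186 + 2*M*(-139 + M))
174435/212847 + X(o(14))/160434 = 174435/212847 + (-186 - 278*14 + 2*14²)/160434 = 174435*(1/212847) + (-186 - 3892 + 2*196)*(1/160434) = 58145/70949 + (-186 - 3892 + 392)*(1/160434) = 58145/70949 - 3686*1/160434 = 58145/70949 - 1843/80217 = 4533458458/5691315933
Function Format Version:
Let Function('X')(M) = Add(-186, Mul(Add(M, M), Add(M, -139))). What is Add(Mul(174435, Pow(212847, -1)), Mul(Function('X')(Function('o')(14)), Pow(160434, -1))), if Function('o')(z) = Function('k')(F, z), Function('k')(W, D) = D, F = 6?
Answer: Rational(4533458458, 5691315933) ≈ 0.79656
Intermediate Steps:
Function('o')(z) = z
Function('X')(M) = Add(-186, Mul(2, M, Add(-139, M))) (Function('X')(M) = Add(-186, Mul(Mul(2, M), Add(-139, M))) = Add(-186, Mul(2, M, Add(-139, M))))
Add(Mul(174435, Pow(212847, -1)), Mul(Function('X')(Function('o')(14)), Pow(160434, -1))) = Add(Mul(174435, Pow(212847, -1)), Mul(Add(-186, Mul(-278, 14), Mul(2, Pow(14, 2))), Pow(160434, -1))) = Add(Mul(174435, Rational(1, 212847)), Mul(Add(-186, -3892, Mul(2, 196)), Rational(1, 160434))) = Add(Rational(58145, 70949), Mul(Add(-186, -3892, 392), Rational(1, 160434))) = Add(Rational(58145, 70949), Mul(-3686, Rational(1, 160434))) = Add(Rational(58145, 70949), Rational(-1843, 80217)) = Rational(4533458458, 5691315933)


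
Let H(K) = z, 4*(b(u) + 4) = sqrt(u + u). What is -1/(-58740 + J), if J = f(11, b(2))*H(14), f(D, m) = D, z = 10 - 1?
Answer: 1/58641 ≈ 1.7053e-5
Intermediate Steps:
b(u) = -4 + sqrt(2)*sqrt(u)/4 (b(u) = -4 + sqrt(u + u)/4 = -4 + sqrt(2*u)/4 = -4 + (sqrt(2)*sqrt(u))/4 = -4 + sqrt(2)*sqrt(u)/4)
z = 9
H(K) = 9
J = 99 (J = 11*9 = 99)
-1/(-58740 + J) = -1/(-58740 + 99) = -1/(-58641) = -1*(-1/58641) = 1/58641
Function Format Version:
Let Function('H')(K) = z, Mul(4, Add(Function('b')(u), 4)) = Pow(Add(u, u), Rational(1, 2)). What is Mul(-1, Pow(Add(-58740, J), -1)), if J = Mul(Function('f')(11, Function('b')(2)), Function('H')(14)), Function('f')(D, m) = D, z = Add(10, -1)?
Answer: Rational(1, 58641) ≈ 1.7053e-5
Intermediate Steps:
Function('b')(u) = Add(-4, Mul(Rational(1, 4), Pow(2, Rational(1, 2)), Pow(u, Rational(1, 2)))) (Function('b')(u) = Add(-4, Mul(Rational(1, 4), Pow(Add(u, u), Rational(1, 2)))) = Add(-4, Mul(Rational(1, 4), Pow(Mul(2, u), Rational(1, 2)))) = Add(-4, Mul(Rational(1, 4), Mul(Pow(2, Rational(1, 2)), Pow(u, Rational(1, 2))))) = Add(-4, Mul(Rational(1, 4), Pow(2, Rational(1, 2)), Pow(u, Rational(1, 2)))))
z = 9
Function('H')(K) = 9
J = 99 (J = Mul(11, 9) = 99)
Mul(-1, Pow(Add(-58740, J), -1)) = Mul(-1, Pow(Add(-58740, 99), -1)) = Mul(-1, Pow(-58641, -1)) = Mul(-1, Rational(-1, 58641)) = Rational(1, 58641)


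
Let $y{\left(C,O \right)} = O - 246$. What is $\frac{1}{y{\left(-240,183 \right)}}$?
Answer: $- \frac{1}{63} \approx -0.015873$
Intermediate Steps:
$y{\left(C,O \right)} = -246 + O$
$\frac{1}{y{\left(-240,183 \right)}} = \frac{1}{-246 + 183} = \frac{1}{-63} = - \frac{1}{63}$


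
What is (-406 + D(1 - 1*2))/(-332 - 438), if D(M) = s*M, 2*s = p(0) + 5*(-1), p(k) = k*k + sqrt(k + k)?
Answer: 807/1540 ≈ 0.52403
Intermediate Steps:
p(k) = k**2 + sqrt(2)*sqrt(k) (p(k) = k**2 + sqrt(2*k) = k**2 + sqrt(2)*sqrt(k))
s = -5/2 (s = ((0**2 + sqrt(2)*sqrt(0)) + 5*(-1))/2 = ((0 + sqrt(2)*0) - 5)/2 = ((0 + 0) - 5)/2 = (0 - 5)/2 = (1/2)*(-5) = -5/2 ≈ -2.5000)
D(M) = -5*M/2
(-406 + D(1 - 1*2))/(-332 - 438) = (-406 - 5*(1 - 1*2)/2)/(-332 - 438) = (-406 - 5*(1 - 2)/2)/(-770) = (-406 - 5/2*(-1))*(-1/770) = (-406 + 5/2)*(-1/770) = -807/2*(-1/770) = 807/1540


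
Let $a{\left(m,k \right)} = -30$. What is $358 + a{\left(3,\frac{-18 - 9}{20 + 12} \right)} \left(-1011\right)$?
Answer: $30688$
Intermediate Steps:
$358 + a{\left(3,\frac{-18 - 9}{20 + 12} \right)} \left(-1011\right) = 358 - -30330 = 358 + 30330 = 30688$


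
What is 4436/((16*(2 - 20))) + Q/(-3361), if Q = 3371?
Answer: -3970061/241992 ≈ -16.406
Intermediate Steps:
4436/((16*(2 - 20))) + Q/(-3361) = 4436/((16*(2 - 20))) + 3371/(-3361) = 4436/((16*(-18))) + 3371*(-1/3361) = 4436/(-288) - 3371/3361 = 4436*(-1/288) - 3371/3361 = -1109/72 - 3371/3361 = -3970061/241992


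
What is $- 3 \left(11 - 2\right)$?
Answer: $-27$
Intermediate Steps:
$- 3 \left(11 - 2\right) = \left(-3\right) 9 = -27$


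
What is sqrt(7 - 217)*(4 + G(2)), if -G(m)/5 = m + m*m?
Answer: -26*I*sqrt(210) ≈ -376.78*I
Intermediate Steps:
G(m) = -5*m - 5*m**2 (G(m) = -5*(m + m*m) = -5*(m + m**2) = -5*m - 5*m**2)
sqrt(7 - 217)*(4 + G(2)) = sqrt(7 - 217)*(4 - 5*2*(1 + 2)) = sqrt(-210)*(4 - 5*2*3) = (I*sqrt(210))*(4 - 30) = (I*sqrt(210))*(-26) = -26*I*sqrt(210)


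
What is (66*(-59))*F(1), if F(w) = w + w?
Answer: -7788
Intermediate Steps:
F(w) = 2*w
(66*(-59))*F(1) = (66*(-59))*(2*1) = -3894*2 = -7788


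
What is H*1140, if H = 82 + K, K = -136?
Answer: -61560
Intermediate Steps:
H = -54 (H = 82 - 136 = -54)
H*1140 = -54*1140 = -61560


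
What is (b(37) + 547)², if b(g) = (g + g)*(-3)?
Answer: 105625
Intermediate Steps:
b(g) = -6*g (b(g) = (2*g)*(-3) = -6*g)
(b(37) + 547)² = (-6*37 + 547)² = (-222 + 547)² = 325² = 105625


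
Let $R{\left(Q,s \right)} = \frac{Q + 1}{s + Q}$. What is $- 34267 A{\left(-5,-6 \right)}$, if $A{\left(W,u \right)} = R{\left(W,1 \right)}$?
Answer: $-34267$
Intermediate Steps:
$R{\left(Q,s \right)} = \frac{1 + Q}{Q + s}$
$A{\left(W,u \right)} = 1$ ($A{\left(W,u \right)} = \frac{1 + W}{W + 1} = \frac{1 + W}{1 + W} = 1$)
$- 34267 A{\left(-5,-6 \right)} = \left(-34267\right) 1 = -34267$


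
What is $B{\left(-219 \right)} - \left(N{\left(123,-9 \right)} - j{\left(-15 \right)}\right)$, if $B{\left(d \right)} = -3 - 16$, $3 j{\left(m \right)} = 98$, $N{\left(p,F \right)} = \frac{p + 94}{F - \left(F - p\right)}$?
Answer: $\frac{488}{41} \approx 11.902$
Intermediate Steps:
$N{\left(p,F \right)} = \frac{94 + p}{p}$
$j{\left(m \right)} = \frac{98}{3}$ ($j{\left(m \right)} = \frac{1}{3} \cdot 98 = \frac{98}{3}$)
$B{\left(d \right)} = -19$ ($B{\left(d \right)} = -3 - 16 = -19$)
$B{\left(-219 \right)} - \left(N{\left(123,-9 \right)} - j{\left(-15 \right)}\right) = -19 - \left(\frac{94 + 123}{123} - \frac{98}{3}\right) = -19 - \left(\frac{1}{123} \cdot 217 - \frac{98}{3}\right) = -19 - \left(\frac{217}{123} - \frac{98}{3}\right) = -19 - - \frac{1267}{41} = -19 + \frac{1267}{41} = \frac{488}{41}$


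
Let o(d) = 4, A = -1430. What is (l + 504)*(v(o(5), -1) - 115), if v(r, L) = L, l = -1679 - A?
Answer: -29580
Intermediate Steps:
l = -249 (l = -1679 - 1*(-1430) = -1679 + 1430 = -249)
(l + 504)*(v(o(5), -1) - 115) = (-249 + 504)*(-1 - 115) = 255*(-116) = -29580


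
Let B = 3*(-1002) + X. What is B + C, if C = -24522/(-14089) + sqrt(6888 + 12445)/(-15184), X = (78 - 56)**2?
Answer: -35507936/14089 - sqrt(19333)/15184 ≈ -2520.3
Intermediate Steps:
X = 484 (X = 22**2 = 484)
B = -2522 (B = 3*(-1002) + 484 = -3006 + 484 = -2522)
C = 24522/14089 - sqrt(19333)/15184 (C = -24522*(-1/14089) + sqrt(19333)*(-1/15184) = 24522/14089 - sqrt(19333)/15184 ≈ 1.7313)
B + C = -2522 + (24522/14089 - sqrt(19333)/15184) = -35507936/14089 - sqrt(19333)/15184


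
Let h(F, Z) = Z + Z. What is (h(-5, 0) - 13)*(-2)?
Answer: 26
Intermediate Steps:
h(F, Z) = 2*Z
(h(-5, 0) - 13)*(-2) = (2*0 - 13)*(-2) = (0 - 13)*(-2) = -13*(-2) = 26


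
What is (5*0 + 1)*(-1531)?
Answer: -1531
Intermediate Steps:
(5*0 + 1)*(-1531) = (0 + 1)*(-1531) = 1*(-1531) = -1531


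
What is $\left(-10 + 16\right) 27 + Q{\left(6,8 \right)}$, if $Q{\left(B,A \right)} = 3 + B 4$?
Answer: $189$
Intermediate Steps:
$Q{\left(B,A \right)} = 3 + 4 B$
$\left(-10 + 16\right) 27 + Q{\left(6,8 \right)} = \left(-10 + 16\right) 27 + \left(3 + 4 \cdot 6\right) = 6 \cdot 27 + \left(3 + 24\right) = 162 + 27 = 189$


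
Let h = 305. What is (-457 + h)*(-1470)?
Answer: 223440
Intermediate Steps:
(-457 + h)*(-1470) = (-457 + 305)*(-1470) = -152*(-1470) = 223440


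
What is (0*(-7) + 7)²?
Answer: 49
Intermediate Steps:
(0*(-7) + 7)² = (0 + 7)² = 7² = 49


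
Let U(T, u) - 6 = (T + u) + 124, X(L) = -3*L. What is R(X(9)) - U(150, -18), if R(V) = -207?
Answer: -469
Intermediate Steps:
U(T, u) = 130 + T + u (U(T, u) = 6 + ((T + u) + 124) = 6 + (124 + T + u) = 130 + T + u)
R(X(9)) - U(150, -18) = -207 - (130 + 150 - 18) = -207 - 1*262 = -207 - 262 = -469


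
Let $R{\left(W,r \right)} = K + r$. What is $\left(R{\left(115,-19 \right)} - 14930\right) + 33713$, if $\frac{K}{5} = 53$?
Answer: $19029$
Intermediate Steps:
$K = 265$ ($K = 5 \cdot 53 = 265$)
$R{\left(W,r \right)} = 265 + r$
$\left(R{\left(115,-19 \right)} - 14930\right) + 33713 = \left(\left(265 - 19\right) - 14930\right) + 33713 = \left(246 - 14930\right) + 33713 = -14684 + 33713 = 19029$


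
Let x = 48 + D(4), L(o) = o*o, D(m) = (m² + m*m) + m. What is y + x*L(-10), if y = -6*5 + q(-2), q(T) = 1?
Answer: 8371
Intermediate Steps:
y = -29 (y = -6*5 + 1 = -30 + 1 = -29)
D(m) = m + 2*m² (D(m) = (m² + m²) + m = 2*m² + m = m + 2*m²)
L(o) = o²
x = 84 (x = 48 + 4*(1 + 2*4) = 48 + 4*(1 + 8) = 48 + 4*9 = 48 + 36 = 84)
y + x*L(-10) = -29 + 84*(-10)² = -29 + 84*100 = -29 + 8400 = 8371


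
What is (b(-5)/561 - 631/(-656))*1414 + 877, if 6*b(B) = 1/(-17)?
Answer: 20993747407/9384408 ≈ 2237.1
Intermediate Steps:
b(B) = -1/102 (b(B) = (1/6)/(-17) = (1/6)*(-1/17) = -1/102)
(b(-5)/561 - 631/(-656))*1414 + 877 = (-1/102/561 - 631/(-656))*1414 + 877 = (-1/102*1/561 - 631*(-1/656))*1414 + 877 = (-1/57222 + 631/656)*1414 + 877 = (18053213/18768816)*1414 + 877 = 12763621591/9384408 + 877 = 20993747407/9384408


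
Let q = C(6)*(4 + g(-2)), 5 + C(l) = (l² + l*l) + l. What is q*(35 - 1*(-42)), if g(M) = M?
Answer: 11242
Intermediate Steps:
C(l) = -5 + l + 2*l² (C(l) = -5 + ((l² + l*l) + l) = -5 + ((l² + l²) + l) = -5 + (2*l² + l) = -5 + (l + 2*l²) = -5 + l + 2*l²)
q = 146 (q = (-5 + 6 + 2*6²)*(4 - 2) = (-5 + 6 + 2*36)*2 = (-5 + 6 + 72)*2 = 73*2 = 146)
q*(35 - 1*(-42)) = 146*(35 - 1*(-42)) = 146*(35 + 42) = 146*77 = 11242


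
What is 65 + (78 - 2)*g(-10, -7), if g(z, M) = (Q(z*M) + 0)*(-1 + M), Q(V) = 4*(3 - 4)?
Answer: 2497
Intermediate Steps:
Q(V) = -4 (Q(V) = 4*(-1) = -4)
g(z, M) = 4 - 4*M (g(z, M) = (-4 + 0)*(-1 + M) = -4*(-1 + M) = 4 - 4*M)
65 + (78 - 2)*g(-10, -7) = 65 + (78 - 2)*(4 - 4*(-7)) = 65 + 76*(4 + 28) = 65 + 76*32 = 65 + 2432 = 2497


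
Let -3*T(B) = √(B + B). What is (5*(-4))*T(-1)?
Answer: 20*I*√2/3 ≈ 9.4281*I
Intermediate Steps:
T(B) = -√2*√B/3 (T(B) = -√(B + B)/3 = -√2*√B/3)
(5*(-4))*T(-1) = (5*(-4))*(-√2*√(-1)/3) = -(-20)*√2*I/3 = -(-20)*I*√2/3 = 20*I*√2/3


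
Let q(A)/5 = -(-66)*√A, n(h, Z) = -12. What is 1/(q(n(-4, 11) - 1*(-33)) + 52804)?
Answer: 13201/696493879 - 165*√21/1392987758 ≈ 1.8411e-5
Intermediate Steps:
q(A) = 330*√A (q(A) = 5*(-(-66)*√A) = 5*(66*√A) = 330*√A)
1/(q(n(-4, 11) - 1*(-33)) + 52804) = 1/(330*√(-12 - 1*(-33)) + 52804) = 1/(330*√(-12 + 33) + 52804) = 1/(330*√21 + 52804) = 1/(52804 + 330*√21)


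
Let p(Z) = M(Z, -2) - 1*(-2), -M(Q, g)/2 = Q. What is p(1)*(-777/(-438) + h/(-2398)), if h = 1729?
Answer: 0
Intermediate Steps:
M(Q, g) = -2*Q
p(Z) = 2 - 2*Z (p(Z) = -2*Z - 1*(-2) = -2*Z + 2 = 2 - 2*Z)
p(1)*(-777/(-438) + h/(-2398)) = (2 - 2*1)*(-777/(-438) + 1729/(-2398)) = (2 - 2)*(-777*(-1/438) + 1729*(-1/2398)) = 0*(259/146 - 1729/2398) = 0*(92162/87527) = 0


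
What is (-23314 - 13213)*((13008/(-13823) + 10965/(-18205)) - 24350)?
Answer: 44767566007916959/50329543 ≈ 8.8949e+8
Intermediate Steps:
(-23314 - 13213)*((13008/(-13823) + 10965/(-18205)) - 24350) = -36527*((13008*(-1/13823) + 10965*(-1/18205)) - 24350) = -36527*((-13008/13823 - 2193/3641) - 24350) = -36527*(-77675967/50329543 - 24350) = -36527*(-1225602048017/50329543) = 44767566007916959/50329543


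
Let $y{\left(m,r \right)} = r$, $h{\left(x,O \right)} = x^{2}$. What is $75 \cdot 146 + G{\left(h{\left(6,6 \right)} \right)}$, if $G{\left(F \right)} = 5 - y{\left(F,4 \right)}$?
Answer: $10951$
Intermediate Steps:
$G{\left(F \right)} = 1$ ($G{\left(F \right)} = 5 - 4 = 1$)
$75 \cdot 146 + G{\left(h{\left(6,6 \right)} \right)} = 75 \cdot 146 + 1 = 10950 + 1 = 10951$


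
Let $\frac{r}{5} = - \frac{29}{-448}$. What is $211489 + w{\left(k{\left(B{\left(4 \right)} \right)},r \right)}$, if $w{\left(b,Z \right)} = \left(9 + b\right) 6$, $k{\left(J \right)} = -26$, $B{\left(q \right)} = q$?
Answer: $211387$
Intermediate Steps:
$r = \frac{145}{448}$ ($r = 5 \left(- \frac{29}{-448}\right) = 5 \left(\left(-29\right) \left(- \frac{1}{448}\right)\right) = 5 \cdot \frac{29}{448} = \frac{145}{448} \approx 0.32366$)
$w{\left(b,Z \right)} = 54 + 6 b$
$211489 + w{\left(k{\left(B{\left(4 \right)} \right)},r \right)} = 211489 + \left(54 + 6 \left(-26\right)\right) = 211489 + \left(54 - 156\right) = 211489 - 102 = 211387$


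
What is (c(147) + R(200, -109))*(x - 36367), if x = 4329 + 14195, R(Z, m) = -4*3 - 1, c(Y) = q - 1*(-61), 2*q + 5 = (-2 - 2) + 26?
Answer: -2016259/2 ≈ -1.0081e+6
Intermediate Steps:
q = 17/2 (q = -5/2 + ((-2 - 2) + 26)/2 = -5/2 + (-4 + 26)/2 = -5/2 + (½)*22 = -5/2 + 11 = 17/2 ≈ 8.5000)
c(Y) = 139/2 (c(Y) = 17/2 - 1*(-61) = 17/2 + 61 = 139/2)
R(Z, m) = -13 (R(Z, m) = -12 - 1 = -13)
x = 18524
(c(147) + R(200, -109))*(x - 36367) = (139/2 - 13)*(18524 - 36367) = (113/2)*(-17843) = -2016259/2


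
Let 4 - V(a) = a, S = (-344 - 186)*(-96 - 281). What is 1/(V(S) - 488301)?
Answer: -1/688107 ≈ -1.4533e-6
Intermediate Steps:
S = 199810 (S = -530*(-377) = 199810)
V(a) = 4 - a
1/(V(S) - 488301) = 1/((4 - 1*199810) - 488301) = 1/((4 - 199810) - 488301) = 1/(-199806 - 488301) = 1/(-688107) = -1/688107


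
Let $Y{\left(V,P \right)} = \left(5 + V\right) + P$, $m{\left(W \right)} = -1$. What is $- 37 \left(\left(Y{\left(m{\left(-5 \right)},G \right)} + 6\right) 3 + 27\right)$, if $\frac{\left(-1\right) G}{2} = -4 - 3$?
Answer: $-3663$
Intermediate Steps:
$G = 14$ ($G = - 2 \left(-4 - 3\right) = \left(-2\right) \left(-7\right) = 14$)
$Y{\left(V,P \right)} = 5 + P + V$
$- 37 \left(\left(Y{\left(m{\left(-5 \right)},G \right)} + 6\right) 3 + 27\right) = - 37 \left(\left(\left(5 + 14 - 1\right) + 6\right) 3 + 27\right) = - 37 \left(\left(18 + 6\right) 3 + 27\right) = - 37 \left(24 \cdot 3 + 27\right) = - 37 \left(72 + 27\right) = \left(-37\right) 99 = -3663$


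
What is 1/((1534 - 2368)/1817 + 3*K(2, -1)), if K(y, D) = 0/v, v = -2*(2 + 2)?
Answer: -1817/834 ≈ -2.1787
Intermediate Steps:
v = -8 (v = -2*4 = -8)
K(y, D) = 0 (K(y, D) = 0/(-8) = 0*(-1/8) = 0)
1/((1534 - 2368)/1817 + 3*K(2, -1)) = 1/((1534 - 2368)/1817 + 3*0) = 1/(-834*1/1817 + 0) = 1/(-834/1817 + 0) = 1/(-834/1817) = -1817/834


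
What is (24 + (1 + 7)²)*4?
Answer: 352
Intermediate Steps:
(24 + (1 + 7)²)*4 = (24 + 8²)*4 = (24 + 64)*4 = 88*4 = 352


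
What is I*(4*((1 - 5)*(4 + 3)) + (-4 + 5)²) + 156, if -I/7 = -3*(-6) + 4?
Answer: 17250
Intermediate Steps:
I = -154 (I = -7*(-3*(-6) + 4) = -7*(18 + 4) = -7*22 = -154)
I*(4*((1 - 5)*(4 + 3)) + (-4 + 5)²) + 156 = -154*(4*((1 - 5)*(4 + 3)) + (-4 + 5)²) + 156 = -154*(4*(-4*7) + 1²) + 156 = -154*(4*(-28) + 1) + 156 = -154*(-112 + 1) + 156 = -154*(-111) + 156 = 17094 + 156 = 17250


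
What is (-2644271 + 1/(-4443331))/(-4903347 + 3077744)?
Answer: 11749371306702/8111758403593 ≈ 1.4484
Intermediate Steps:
(-2644271 + 1/(-4443331))/(-4903347 + 3077744) = (-2644271 - 1/4443331)/(-1825603) = -11749371306702/4443331*(-1/1825603) = 11749371306702/8111758403593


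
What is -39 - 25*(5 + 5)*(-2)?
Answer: 461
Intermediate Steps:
-39 - 25*(5 + 5)*(-2) = -39 - 250*(-2) = -39 - 25*(-20) = -39 + 500 = 461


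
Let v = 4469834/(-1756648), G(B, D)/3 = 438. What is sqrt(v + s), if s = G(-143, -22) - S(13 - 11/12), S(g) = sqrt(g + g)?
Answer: sqrt(2276384231509551 - 289294893366*sqrt(870))/1317486 ≈ 36.146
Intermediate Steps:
G(B, D) = 1314 (G(B, D) = 3*438 = 1314)
S(g) = sqrt(2)*sqrt(g) (S(g) = sqrt(2*g) = sqrt(2)*sqrt(g))
s = 1314 - sqrt(870)/6 (s = 1314 - sqrt(2)*sqrt(13 - 11/12) = 1314 - sqrt(2)*sqrt(145/12) = 1314 - sqrt(2)*sqrt(435)/6 = 1314 - sqrt(870)/6 ≈ 1309.1)
v = -2234917/878324 (v = 4469834*(-1/1756648) = -2234917/878324 ≈ -2.5445)
sqrt(v + s) = sqrt(-2234917/878324 + (1314 - sqrt(870)/6)) = sqrt(1151882819/878324 - sqrt(870)/6)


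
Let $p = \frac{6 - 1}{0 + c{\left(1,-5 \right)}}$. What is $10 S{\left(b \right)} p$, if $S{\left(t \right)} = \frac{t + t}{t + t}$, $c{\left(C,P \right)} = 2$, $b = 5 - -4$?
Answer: $25$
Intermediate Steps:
$b = 9$ ($b = 5 + 4 = 9$)
$p = \frac{5}{2}$ ($p = \frac{6 - 1}{0 + 2} = \frac{5}{2} \approx 2.5$)
$S{\left(t \right)} = 1$ ($S{\left(t \right)} = \frac{2 t}{2 t} = 2 t \frac{1}{2 t} = 1$)
$10 S{\left(b \right)} p = 10 \cdot 1 \cdot \frac{5}{2} = 10 \cdot \frac{5}{2} = 25$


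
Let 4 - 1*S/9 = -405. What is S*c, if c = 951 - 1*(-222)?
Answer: 4317813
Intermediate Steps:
S = 3681 (S = 36 - 9*(-405) = 36 + 3645 = 3681)
c = 1173 (c = 951 + 222 = 1173)
S*c = 3681*1173 = 4317813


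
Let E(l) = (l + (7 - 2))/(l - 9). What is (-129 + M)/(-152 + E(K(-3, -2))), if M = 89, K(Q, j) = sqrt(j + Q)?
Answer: 262240/999567 - 280*I*sqrt(5)/999567 ≈ 0.26235 - 0.00062637*I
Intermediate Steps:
K(Q, j) = sqrt(Q + j)
E(l) = (5 + l)/(-9 + l) (E(l) = (l + 5)/(-9 + l) = (5 + l)/(-9 + l))
(-129 + M)/(-152 + E(K(-3, -2))) = (-129 + 89)/(-152 + (5 + sqrt(-3 - 2))/(-9 + sqrt(-3 - 2))) = -40/(-152 + (5 + sqrt(-5))/(-9 + sqrt(-5))) = -40/(-152 + (5 + I*sqrt(5))/(-9 + I*sqrt(5)))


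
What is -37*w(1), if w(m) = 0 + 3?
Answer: -111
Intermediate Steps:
w(m) = 3
-37*w(1) = -37*3 = -111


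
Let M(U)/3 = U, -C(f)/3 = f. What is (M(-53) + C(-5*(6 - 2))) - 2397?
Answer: -2496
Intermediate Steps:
C(f) = -3*f
M(U) = 3*U
(M(-53) + C(-5*(6 - 2))) - 2397 = (3*(-53) - (-15)*(6 - 2)) - 2397 = (-159 - (-15)*4) - 2397 = (-159 - 3*(-20)) - 2397 = (-159 + 60) - 2397 = -99 - 2397 = -2496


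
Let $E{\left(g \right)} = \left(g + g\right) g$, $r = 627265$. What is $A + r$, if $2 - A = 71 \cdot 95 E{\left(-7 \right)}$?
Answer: $-33743$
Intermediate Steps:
$E{\left(g \right)} = 2 g^{2}$ ($E{\left(g \right)} = 2 g g = 2 g^{2}$)
$A = -661008$ ($A = 2 - 71 \cdot 95 \cdot 2 \left(-7\right)^{2} = 2 - 6745 \cdot 2 \cdot 49 = 2 - 6745 \cdot 98 = 2 - 661010 = -661008$)
$A + r = -661008 + 627265 = -33743$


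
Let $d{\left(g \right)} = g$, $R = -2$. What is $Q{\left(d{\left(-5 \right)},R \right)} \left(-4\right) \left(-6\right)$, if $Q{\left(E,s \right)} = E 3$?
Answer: $-360$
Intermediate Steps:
$Q{\left(E,s \right)} = 3 E$
$Q{\left(d{\left(-5 \right)},R \right)} \left(-4\right) \left(-6\right) = 3 \left(-5\right) \left(-4\right) \left(-6\right) = \left(-15\right) \left(-4\right) \left(-6\right) = 60 \left(-6\right) = -360$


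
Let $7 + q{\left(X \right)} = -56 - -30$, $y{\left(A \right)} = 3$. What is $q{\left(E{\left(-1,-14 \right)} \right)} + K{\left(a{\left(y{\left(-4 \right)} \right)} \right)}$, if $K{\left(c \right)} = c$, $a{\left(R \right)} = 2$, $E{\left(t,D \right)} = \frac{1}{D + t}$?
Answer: $-31$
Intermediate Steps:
$q{\left(X \right)} = -33$ ($q{\left(X \right)} = -7 - 26 = -33$)
$q{\left(E{\left(-1,-14 \right)} \right)} + K{\left(a{\left(y{\left(-4 \right)} \right)} \right)} = -33 + 2 = -31$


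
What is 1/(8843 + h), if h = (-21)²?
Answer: 1/9284 ≈ 0.00010771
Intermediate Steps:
h = 441
1/(8843 + h) = 1/(8843 + 441) = 1/9284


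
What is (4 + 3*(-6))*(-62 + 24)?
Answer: 532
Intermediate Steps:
(4 + 3*(-6))*(-62 + 24) = (4 - 18)*(-38) = -14*(-38) = 532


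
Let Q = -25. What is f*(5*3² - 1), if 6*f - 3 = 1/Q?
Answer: 1628/75 ≈ 21.707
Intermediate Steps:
f = 37/75 (f = ½ + (⅙)/(-25) = ½ + (⅙)*(-1/25) = ½ - 1/150 = 37/75 ≈ 0.49333)
f*(5*3² - 1) = 37*(5*3² - 1)/75 = 37*(5*9 - 1)/75 = 37*(45 - 1)/75 = (37/75)*44 = 1628/75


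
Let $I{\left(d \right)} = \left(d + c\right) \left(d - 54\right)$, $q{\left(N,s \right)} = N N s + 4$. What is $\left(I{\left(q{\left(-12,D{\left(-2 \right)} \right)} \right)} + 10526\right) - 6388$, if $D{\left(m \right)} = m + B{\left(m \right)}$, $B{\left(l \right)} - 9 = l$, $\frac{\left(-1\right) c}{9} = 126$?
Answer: $-270562$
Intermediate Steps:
$c = -1134$ ($c = \left(-9\right) 126 = -1134$)
$B{\left(l \right)} = 9 + l$
$D{\left(m \right)} = 9 + 2 m$ ($D{\left(m \right)} = m + \left(9 + m\right) = 9 + 2 m$)
$q{\left(N,s \right)} = 4 + s N^{2}$ ($q{\left(N,s \right)} = N^{2} s + 4 = s N^{2} + 4 = 4 + s N^{2}$)
$I{\left(d \right)} = \left(-1134 + d\right) \left(-54 + d\right)$ ($I{\left(d \right)} = \left(d - 1134\right) \left(d - 54\right) = \left(-1134 + d\right) \left(-54 + d\right)$)
$\left(I{\left(q{\left(-12,D{\left(-2 \right)} \right)} \right)} + 10526\right) - 6388 = \left(\left(61236 + \left(4 + \left(9 + 2 \left(-2\right)\right) \left(-12\right)^{2}\right)^{2} - 1188 \left(4 + \left(9 + 2 \left(-2\right)\right) \left(-12\right)^{2}\right)\right) + 10526\right) - 6388 = \left(\left(61236 + \left(4 + \left(9 - 4\right) 144\right)^{2} - 1188 \left(4 + \left(9 - 4\right) 144\right)\right) + 10526\right) - 6388 = \left(\left(61236 + \left(4 + 5 \cdot 144\right)^{2} - 1188 \left(4 + 5 \cdot 144\right)\right) + 10526\right) - 6388 = \left(\left(61236 + \left(4 + 720\right)^{2} - 1188 \left(4 + 720\right)\right) + 10526\right) - 6388 = \left(\left(61236 + 724^{2} - 860112\right) + 10526\right) - 6388 = \left(\left(61236 + 524176 - 860112\right) + 10526\right) - 6388 = \left(-274700 + 10526\right) - 6388 = -264174 - 6388 = -270562$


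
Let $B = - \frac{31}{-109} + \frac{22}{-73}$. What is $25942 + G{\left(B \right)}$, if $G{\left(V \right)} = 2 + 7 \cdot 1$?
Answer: $25951$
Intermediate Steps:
$B = - \frac{135}{7957}$ ($B = \left(-31\right) \left(- \frac{1}{109}\right) + 22 \left(- \frac{1}{73}\right) = \frac{31}{109} - \frac{22}{73} = - \frac{135}{7957} \approx -0.016966$)
$G{\left(V \right)} = 9$ ($G{\left(V \right)} = 2 + 7 = 9$)
$25942 + G{\left(B \right)} = 25942 + 9 = 25951$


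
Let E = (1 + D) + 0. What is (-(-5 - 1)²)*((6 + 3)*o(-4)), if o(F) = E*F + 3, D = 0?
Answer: 324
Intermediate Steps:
E = 1 (E = (1 + 0) + 0 = 1 + 0 = 1)
o(F) = 3 + F (o(F) = 1*F + 3 = F + 3 = 3 + F)
(-(-5 - 1)²)*((6 + 3)*o(-4)) = (-(-5 - 1)²)*((6 + 3)*(3 - 4)) = (-1*(-6)²)*(9*(-1)) = -1*36*(-9) = -36*(-9) = 324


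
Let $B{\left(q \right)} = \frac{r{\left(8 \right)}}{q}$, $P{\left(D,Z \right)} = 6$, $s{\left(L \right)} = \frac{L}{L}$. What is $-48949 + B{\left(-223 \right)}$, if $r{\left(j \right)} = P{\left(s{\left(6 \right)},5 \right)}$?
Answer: $- \frac{10915633}{223} \approx -48949.0$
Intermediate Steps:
$s{\left(L \right)} = 1$
$r{\left(j \right)} = 6$
$B{\left(q \right)} = \frac{6}{q}$
$-48949 + B{\left(-223 \right)} = -48949 + \frac{6}{-223} = -48949 + 6 \left(- \frac{1}{223}\right) = -48949 - \frac{6}{223} = - \frac{10915633}{223}$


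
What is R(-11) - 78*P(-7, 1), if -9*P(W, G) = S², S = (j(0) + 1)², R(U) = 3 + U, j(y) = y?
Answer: ⅔ ≈ 0.66667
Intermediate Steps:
S = 1 (S = (0 + 1)² = 1² = 1)
P(W, G) = -⅑ (P(W, G) = -⅑*1² = -⅑*1 = -⅑)
R(-11) - 78*P(-7, 1) = (3 - 11) - 78*(-⅑) = -8 + 26/3 = ⅔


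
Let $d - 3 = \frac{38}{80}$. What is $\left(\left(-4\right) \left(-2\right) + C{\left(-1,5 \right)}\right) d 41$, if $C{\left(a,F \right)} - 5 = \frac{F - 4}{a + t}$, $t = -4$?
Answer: $\frac{45592}{25} \approx 1823.7$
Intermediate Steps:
$C{\left(a,F \right)} = 5 + \frac{-4 + F}{-4 + a}$ ($C{\left(a,F \right)} = 5 + \frac{F - 4}{a - 4} = 5 + \frac{-4 + F}{-4 + a}$)
$d = \frac{139}{40}$ ($d = 3 + \frac{38}{80} = 3 + 38 \cdot \frac{1}{80} = 3 + \frac{19}{40} = \frac{139}{40} \approx 3.475$)
$\left(\left(-4\right) \left(-2\right) + C{\left(-1,5 \right)}\right) d 41 = \left(\left(-4\right) \left(-2\right) + \frac{-24 + 5 + 5 \left(-1\right)}{-4 - 1}\right) \frac{139}{40} \cdot 41 = \left(8 + \frac{-24 + 5 - 5}{-5}\right) \frac{139}{40} \cdot 41 = \left(8 - - \frac{24}{5}\right) \frac{139}{40} \cdot 41 = \left(8 + \frac{24}{5}\right) \frac{139}{40} \cdot 41 = \frac{64}{5} \cdot \frac{139}{40} \cdot 41 = \frac{1112}{25} \cdot 41 = \frac{45592}{25}$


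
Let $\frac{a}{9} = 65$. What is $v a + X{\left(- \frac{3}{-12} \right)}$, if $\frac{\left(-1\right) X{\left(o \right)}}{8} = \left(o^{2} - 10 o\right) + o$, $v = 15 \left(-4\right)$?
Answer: $- \frac{70165}{2} \approx -35083.0$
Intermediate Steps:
$v = -60$
$X{\left(o \right)} = - 8 o^{2} + 72 o$ ($X{\left(o \right)} = - 8 \left(\left(o^{2} - 10 o\right) + o\right) = - 8 \left(o^{2} - 9 o\right) = - 8 o^{2} + 72 o$)
$a = 585$ ($a = 9 \cdot 65 = 585$)
$v a + X{\left(- \frac{3}{-12} \right)} = \left(-60\right) 585 + 8 \left(- \frac{3}{-12}\right) \left(9 - - \frac{3}{-12}\right) = -35100 + 8 \left(\left(-3\right) \left(- \frac{1}{12}\right)\right) \left(9 - \left(-3\right) \left(- \frac{1}{12}\right)\right) = -35100 + 8 \cdot \frac{1}{4} \left(9 - \frac{1}{4}\right) = -35100 + 8 \cdot \frac{1}{4} \cdot \frac{35}{4} = -35100 + \frac{35}{2} = - \frac{70165}{2}$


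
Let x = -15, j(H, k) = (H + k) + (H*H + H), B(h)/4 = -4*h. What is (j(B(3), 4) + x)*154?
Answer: 338338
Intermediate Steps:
B(h) = -16*h (B(h) = 4*(-4*h) = -16*h)
j(H, k) = k + H² + 2*H (j(H, k) = (H + k) + (H² + H) = (H + k) + (H + H²) = k + H² + 2*H)
(j(B(3), 4) + x)*154 = ((4 + (-16*3)² + 2*(-16*3)) - 15)*154 = ((4 + (-48)² + 2*(-48)) - 15)*154 = ((4 + 2304 - 96) - 15)*154 = (2212 - 15)*154 = 2197*154 = 338338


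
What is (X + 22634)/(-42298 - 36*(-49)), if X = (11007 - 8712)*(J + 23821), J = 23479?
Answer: -54288067/20267 ≈ -2678.6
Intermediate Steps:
X = 108553500 (X = (11007 - 8712)*(23479 + 23821) = 2295*47300 = 108553500)
(X + 22634)/(-42298 - 36*(-49)) = (108553500 + 22634)/(-42298 - 36*(-49)) = 108576134/(-42298 + 1764) = 108576134/(-40534) = 108576134*(-1/40534) = -54288067/20267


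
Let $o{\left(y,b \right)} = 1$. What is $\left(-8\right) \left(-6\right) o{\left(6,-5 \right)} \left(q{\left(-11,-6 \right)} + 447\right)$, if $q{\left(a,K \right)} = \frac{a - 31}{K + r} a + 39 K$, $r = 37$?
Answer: $\frac{339120}{31} \approx 10939.0$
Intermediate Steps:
$q{\left(a,K \right)} = 39 K + \frac{a \left(-31 + a\right)}{37 + K}$ ($q{\left(a,K \right)} = \frac{a - 31}{K + 37} a + 39 K = \frac{-31 + a}{37 + K} a + 39 K = \frac{a \left(-31 + a\right)}{37 + K} + 39 K = 39 K + \frac{a \left(-31 + a\right)}{37 + K}$)
$\left(-8\right) \left(-6\right) o{\left(6,-5 \right)} \left(q{\left(-11,-6 \right)} + 447\right) = \left(-8\right) \left(-6\right) 1 \left(\frac{\left(-11\right)^{2} - -341 + 39 \left(-6\right)^{2} + 1443 \left(-6\right)}{37 - 6} + 447\right) = 48 \cdot 1 \left(\frac{121 + 341 + 39 \cdot 36 - 8658}{31} + 447\right) = 48 \left(\frac{121 + 341 + 1404 - 8658}{31} + 447\right) = 48 \left(\frac{1}{31} \left(-6792\right) + 447\right) = 48 \left(- \frac{6792}{31} + 447\right) = 48 \cdot \frac{7065}{31} = \frac{339120}{31}$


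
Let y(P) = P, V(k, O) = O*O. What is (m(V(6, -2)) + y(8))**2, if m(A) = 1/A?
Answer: 1089/16 ≈ 68.063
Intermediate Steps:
V(k, O) = O**2
(m(V(6, -2)) + y(8))**2 = (1/((-2)**2) + 8)**2 = (1/4 + 8)**2 = (33/4)**2 = 1089/16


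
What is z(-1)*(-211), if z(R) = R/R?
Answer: -211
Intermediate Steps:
z(R) = 1
z(-1)*(-211) = 1*(-211) = -211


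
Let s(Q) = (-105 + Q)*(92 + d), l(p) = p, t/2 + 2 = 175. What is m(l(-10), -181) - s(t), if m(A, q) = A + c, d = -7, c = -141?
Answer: -20636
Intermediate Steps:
t = 346 (t = -4 + 2*175 = -4 + 350 = 346)
s(Q) = -8925 + 85*Q (s(Q) = (-105 + Q)*(92 - 7) = (-105 + Q)*85 = -8925 + 85*Q)
m(A, q) = -141 + A (m(A, q) = A - 141 = -141 + A)
m(l(-10), -181) - s(t) = (-141 - 10) - (-8925 + 85*346) = -151 - (-8925 + 29410) = -151 - 1*20485 = -151 - 20485 = -20636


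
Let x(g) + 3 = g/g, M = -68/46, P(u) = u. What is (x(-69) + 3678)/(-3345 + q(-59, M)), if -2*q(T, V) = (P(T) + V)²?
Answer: -3889208/5473891 ≈ -0.71050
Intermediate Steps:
M = -34/23 (M = -68*1/46 = -34/23 ≈ -1.4783)
q(T, V) = -(T + V)²/2
x(g) = -2 (x(g) = -3 + g/g = -3 + 1 = -2)
(x(-69) + 3678)/(-3345 + q(-59, M)) = (-2 + 3678)/(-3345 - (-59 - 34/23)²/2) = 3676/(-3345 - (-1391/23)²/2) = 3676/(-3345 - ½*1934881/529) = 3676/(-3345 - 1934881/1058) = 3676/(-5473891/1058) = 3676*(-1058/5473891) = -3889208/5473891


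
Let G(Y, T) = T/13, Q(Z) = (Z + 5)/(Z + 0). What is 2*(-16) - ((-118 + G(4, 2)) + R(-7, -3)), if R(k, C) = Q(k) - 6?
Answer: 8332/91 ≈ 91.560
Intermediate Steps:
Q(Z) = (5 + Z)/Z
G(Y, T) = T/13 (G(Y, T) = T*(1/13) = T/13)
R(k, C) = -6 + (5 + k)/k (R(k, C) = (5 + k)/k - 6 = -6 + (5 + k)/k)
2*(-16) - ((-118 + G(4, 2)) + R(-7, -3)) = 2*(-16) - ((-118 + (1/13)*2) + (-5 + 5/(-7))) = -32 - ((-118 + 2/13) + (-5 + 5*(-1/7))) = -32 - (-1532/13 + (-5 - 5/7)) = -32 - (-1532/13 - 40/7) = -32 - 1*(-11244/91) = -32 + 11244/91 = 8332/91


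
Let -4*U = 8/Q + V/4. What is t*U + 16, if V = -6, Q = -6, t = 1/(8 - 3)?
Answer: 1937/120 ≈ 16.142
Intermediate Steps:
t = ⅕ (t = 1/5 = ⅕ ≈ 0.20000)
U = 17/24 (U = -(8/(-6) - 6/4)/4 = -(8*(-⅙) - 6*¼)/4 = -(-4/3 - 3/2)/4 = -¼*(-17/6) = 17/24 ≈ 0.70833)
t*U + 16 = (⅕)*(17/24) + 16 = 17/120 + 16 = 1937/120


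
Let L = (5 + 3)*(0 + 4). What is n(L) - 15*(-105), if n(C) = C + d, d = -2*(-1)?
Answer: 1609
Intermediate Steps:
d = 2
L = 32 (L = 8*4 = 32)
n(C) = 2 + C (n(C) = C + 2 = 2 + C)
n(L) - 15*(-105) = (2 + 32) - 15*(-105) = 34 + 1575 = 1609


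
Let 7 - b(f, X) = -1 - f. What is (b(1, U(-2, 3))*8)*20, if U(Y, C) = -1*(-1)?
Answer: 1440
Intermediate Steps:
U(Y, C) = 1
b(f, X) = 8 + f (b(f, X) = 7 - (-1 - f) = 7 + (1 + f) = 8 + f)
(b(1, U(-2, 3))*8)*20 = ((8 + 1)*8)*20 = (9*8)*20 = 72*20 = 1440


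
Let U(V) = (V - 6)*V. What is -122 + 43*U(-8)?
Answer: 4694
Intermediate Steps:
U(V) = V*(-6 + V) (U(V) = (-6 + V)*V = V*(-6 + V))
-122 + 43*U(-8) = -122 + 43*(-8*(-6 - 8)) = -122 + 43*(-8*(-14)) = -122 + 43*112 = -122 + 4816 = 4694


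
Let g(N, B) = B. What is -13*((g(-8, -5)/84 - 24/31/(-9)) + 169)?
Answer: -1907295/868 ≈ -2197.3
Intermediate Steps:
-13*((g(-8, -5)/84 - 24/31/(-9)) + 169) = -13*((-5/84 - 24/31/(-9)) + 169) = -13*((-5*1/84 - 24*1/31*(-⅑)) + 169) = -13*((-5/84 - 24/31*(-⅑)) + 169) = -13*((-5/84 + 8/93) + 169) = -13*(23/868 + 169) = -13*146715/868 = -1907295/868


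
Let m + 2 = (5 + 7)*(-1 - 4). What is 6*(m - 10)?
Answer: -432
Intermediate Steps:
m = -62 (m = -2 + (5 + 7)*(-1 - 4) = -2 + 12*(-5) = -2 - 60 = -62)
6*(m - 10) = 6*(-62 - 10) = 6*(-72) = -432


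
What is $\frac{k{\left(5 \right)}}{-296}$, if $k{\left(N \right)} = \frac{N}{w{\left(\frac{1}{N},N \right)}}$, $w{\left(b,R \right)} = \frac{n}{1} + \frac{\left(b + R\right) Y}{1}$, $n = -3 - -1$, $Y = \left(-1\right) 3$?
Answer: $\frac{25}{26048} \approx 0.00095977$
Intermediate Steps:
$Y = -3$
$n = -2$ ($n = -3 + 1 = -2$)
$w{\left(b,R \right)} = -2 - 3 R - 3 b$ ($w{\left(b,R \right)} = - \frac{2}{1} + \frac{\left(b + R\right) \left(-3\right)}{1} = \left(-2\right) 1 + \left(R + b\right) \left(-3\right) 1 = -2 + \left(- 3 R - 3 b\right) 1 = -2 - \left(3 R + 3 b\right) = -2 - 3 R - 3 b$)
$k{\left(N \right)} = \frac{N}{-2 - 3 N - \frac{3}{N}}$
$\frac{k{\left(5 \right)}}{-296} = \frac{\left(-1\right) 5^{2} \frac{1}{3 + 5 \left(2 + 3 \cdot 5\right)}}{-296} = \left(-1\right) 25 \frac{1}{3 + 5 \left(2 + 15\right)} \left(- \frac{1}{296}\right) = \left(-1\right) 25 \frac{1}{3 + 5 \cdot 17} \left(- \frac{1}{296}\right) = \left(-1\right) 25 \frac{1}{3 + 85} \left(- \frac{1}{296}\right) = \left(-1\right) 25 \cdot \frac{1}{88} \left(- \frac{1}{296}\right) = \left(- \frac{25}{88}\right) \left(- \frac{1}{296}\right) = \frac{25}{26048}$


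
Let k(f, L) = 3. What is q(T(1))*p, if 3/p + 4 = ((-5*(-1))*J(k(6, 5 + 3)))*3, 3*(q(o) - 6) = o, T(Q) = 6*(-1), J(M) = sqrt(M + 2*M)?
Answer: 12/41 ≈ 0.29268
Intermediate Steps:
J(M) = sqrt(3)*sqrt(M) (J(M) = sqrt(3*M) = sqrt(3)*sqrt(M))
T(Q) = -6
q(o) = 6 + o/3
p = 3/41 (p = 3/(-4 + ((-5*(-1))*(sqrt(3)*sqrt(3)))*3) = 3/(-4 + (5*3)*3) = 3/(-4 + 15*3) = 3/(-4 + 45) = 3/41 ≈ 0.073171)
q(T(1))*p = (6 + (1/3)*(-6))*(3/41) = (6 - 2)*(3/41) = 4*(3/41) = 12/41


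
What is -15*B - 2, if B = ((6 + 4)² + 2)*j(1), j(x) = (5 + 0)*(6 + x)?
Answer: -53552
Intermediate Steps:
j(x) = 30 + 5*x (j(x) = 5*(6 + x) = 30 + 5*x)
B = 3570 (B = ((6 + 4)² + 2)*(30 + 5*1) = (10² + 2)*(30 + 5) = (100 + 2)*35 = 102*35 = 3570)
-15*B - 2 = -15*3570 - 2 = -53550 - 2 = -53552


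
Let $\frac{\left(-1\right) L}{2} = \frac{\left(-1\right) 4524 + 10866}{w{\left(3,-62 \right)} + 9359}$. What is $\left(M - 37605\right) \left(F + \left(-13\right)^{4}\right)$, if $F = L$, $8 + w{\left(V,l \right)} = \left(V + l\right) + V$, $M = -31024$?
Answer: $- \frac{1656216238829}{845} \approx -1.96 \cdot 10^{9}$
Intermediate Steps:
$w{\left(V,l \right)} = -8 + l + 2 V$ ($w{\left(V,l \right)} = -8 + \left(\left(V + l\right) + V\right) = -8 + \left(l + 2 V\right) = -8 + l + 2 V$)
$L = - \frac{12684}{9295}$ ($L = - 2 \frac{\left(-1\right) 4524 + 10866}{\left(-8 - 62 + 2 \cdot 3\right) + 9359} = - 2 \frac{-4524 + 10866}{\left(-8 - 62 + 6\right) + 9359} = - 2 \frac{6342}{-64 + 9359} = - 2 \cdot \frac{6342}{9295} = - 2 \cdot 6342 \cdot \frac{1}{9295} = \left(-2\right) \frac{6342}{9295} = - \frac{12684}{9295} \approx -1.3646$)
$F = - \frac{12684}{9295} \approx -1.3646$
$\left(M - 37605\right) \left(F + \left(-13\right)^{4}\right) = \left(-31024 - 37605\right) \left(- \frac{12684}{9295} + \left(-13\right)^{4}\right) = - 68629 \left(- \frac{12684}{9295} + 28561\right) = \left(-68629\right) \frac{265461811}{9295} = - \frac{1656216238829}{845}$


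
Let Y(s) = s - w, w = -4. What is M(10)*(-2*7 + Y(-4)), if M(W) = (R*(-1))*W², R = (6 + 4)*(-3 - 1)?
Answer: -56000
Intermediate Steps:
R = -40 (R = 10*(-4) = -40)
Y(s) = 4 + s (Y(s) = s - 1*(-4) = s + 4 = 4 + s)
M(W) = 40*W² (M(W) = (-40*(-1))*W² = 40*W²)
M(10)*(-2*7 + Y(-4)) = (40*10²)*(-2*7 + (4 - 4)) = (40*100)*(-14 + 0) = 4000*(-14) = -56000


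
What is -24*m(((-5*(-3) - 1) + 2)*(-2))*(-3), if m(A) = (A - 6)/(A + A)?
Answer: 171/4 ≈ 42.750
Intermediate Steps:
m(A) = (-6 + A)/(2*A) (m(A) = (-6 + A)/((2*A)) = (-6 + A)*(1/(2*A)) = (-6 + A)/(2*A))
-24*m(((-5*(-3) - 1) + 2)*(-2))*(-3) = -12*(-6 + ((-5*(-3) - 1) + 2)*(-2))/(((-5*(-3) - 1) + 2)*(-2))*(-3) = -12*(-6 + ((15 - 1) + 2)*(-2))/(((15 - 1) + 2)*(-2))*(-3) = -12*(-6 + (14 + 2)*(-2))/((14 + 2)*(-2))*(-3) = -12*(-6 + 16*(-2))/(16*(-2))*(-3) = -12*(-6 - 32)/(-32)*(-3) = -12*(-1)*(-38)/32*(-3) = -24*19/32*(-3) = -57/4*(-3) = 171/4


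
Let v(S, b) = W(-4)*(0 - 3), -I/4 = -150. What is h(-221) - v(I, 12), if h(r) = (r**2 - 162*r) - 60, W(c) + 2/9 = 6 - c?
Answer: 253837/3 ≈ 84612.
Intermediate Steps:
I = 600 (I = -4*(-150) = 600)
W(c) = 52/9 - c (W(c) = -2/9 + (6 - c) = 52/9 - c)
v(S, b) = -88/3 (v(S, b) = (52/9 - 1*(-4))*(0 - 3) = (52/9 + 4)*(-3) = (88/9)*(-3) = -88/3)
h(r) = -60 + r**2 - 162*r
h(-221) - v(I, 12) = (-60 + (-221)**2 - 162*(-221)) - 1*(-88/3) = (-60 + 48841 + 35802) + 88/3 = 84583 + 88/3 = 253837/3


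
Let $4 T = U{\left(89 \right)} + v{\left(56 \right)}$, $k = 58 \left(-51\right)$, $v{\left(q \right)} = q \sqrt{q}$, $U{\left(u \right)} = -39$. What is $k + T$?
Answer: $- \frac{11871}{4} + 28 \sqrt{14} \approx -2863.0$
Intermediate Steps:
$v{\left(q \right)} = q^{\frac{3}{2}}$
$k = -2958$
$T = - \frac{39}{4} + 28 \sqrt{14}$ ($T = \frac{-39 + 56^{\frac{3}{2}}}{4} = \frac{-39 + 112 \sqrt{14}}{4} = - \frac{39}{4} + 28 \sqrt{14} \approx 95.016$)
$k + T = -2958 - \left(\frac{39}{4} - 28 \sqrt{14}\right) = - \frac{11871}{4} + 28 \sqrt{14}$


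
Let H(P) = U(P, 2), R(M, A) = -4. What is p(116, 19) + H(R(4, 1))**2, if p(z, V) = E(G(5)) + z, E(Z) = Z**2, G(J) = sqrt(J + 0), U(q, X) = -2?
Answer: 125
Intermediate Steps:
G(J) = sqrt(J)
H(P) = -2
p(z, V) = 5 + z (p(z, V) = (sqrt(5))**2 + z = 5 + z)
p(116, 19) + H(R(4, 1))**2 = (5 + 116) + (-2)**2 = 121 + 4 = 125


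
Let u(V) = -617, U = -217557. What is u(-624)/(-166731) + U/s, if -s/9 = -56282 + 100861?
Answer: 4057893706/7432701249 ≈ 0.54595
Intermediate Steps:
s = -401211 (s = -9*(-56282 + 100861) = -9*44579 = -401211)
u(-624)/(-166731) + U/s = -617/(-166731) - 217557/(-401211) = -617*(-1/166731) - 217557*(-1/401211) = 617/166731 + 24173/44579 = 4057893706/7432701249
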